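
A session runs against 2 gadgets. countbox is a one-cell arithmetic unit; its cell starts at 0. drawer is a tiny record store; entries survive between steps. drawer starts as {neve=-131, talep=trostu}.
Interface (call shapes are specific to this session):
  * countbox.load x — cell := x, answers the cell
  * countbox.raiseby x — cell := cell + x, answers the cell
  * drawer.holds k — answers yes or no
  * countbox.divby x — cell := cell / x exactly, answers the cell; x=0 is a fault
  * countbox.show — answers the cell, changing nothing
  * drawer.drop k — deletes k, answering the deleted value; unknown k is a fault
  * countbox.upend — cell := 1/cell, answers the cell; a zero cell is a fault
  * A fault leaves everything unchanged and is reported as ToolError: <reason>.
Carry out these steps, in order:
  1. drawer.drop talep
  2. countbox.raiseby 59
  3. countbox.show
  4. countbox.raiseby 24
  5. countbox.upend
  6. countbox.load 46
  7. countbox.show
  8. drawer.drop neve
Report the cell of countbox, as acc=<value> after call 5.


Step: drop[k='talep']
Result: trostu
Step: raiseby[x='59']
Result: 59
Step: show[]
Result: 59
Step: raiseby[x='24']
Result: 83
Step: upend[]
Result: 1/83
Step: load[x='46']
Result: 46
Step: show[]
Result: 46
Step: drop[k='neve']
Result: -131

Answer: acc=1/83


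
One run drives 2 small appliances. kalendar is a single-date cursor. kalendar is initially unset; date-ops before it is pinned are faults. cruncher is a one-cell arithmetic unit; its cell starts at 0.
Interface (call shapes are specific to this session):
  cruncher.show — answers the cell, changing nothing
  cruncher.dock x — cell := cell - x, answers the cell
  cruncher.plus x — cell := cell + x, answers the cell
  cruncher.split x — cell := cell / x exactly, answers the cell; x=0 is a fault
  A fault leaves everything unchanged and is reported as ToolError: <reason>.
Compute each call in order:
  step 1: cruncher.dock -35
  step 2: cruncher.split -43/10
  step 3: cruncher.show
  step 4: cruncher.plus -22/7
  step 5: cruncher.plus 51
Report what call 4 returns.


> cruncher.dock x: -35
  35
> cruncher.split x: -43/10
  -350/43
> cruncher.show
  -350/43
> cruncher.plus x: -22/7
  -3396/301
> cruncher.plus x: 51
  11955/301

Answer: -3396/301


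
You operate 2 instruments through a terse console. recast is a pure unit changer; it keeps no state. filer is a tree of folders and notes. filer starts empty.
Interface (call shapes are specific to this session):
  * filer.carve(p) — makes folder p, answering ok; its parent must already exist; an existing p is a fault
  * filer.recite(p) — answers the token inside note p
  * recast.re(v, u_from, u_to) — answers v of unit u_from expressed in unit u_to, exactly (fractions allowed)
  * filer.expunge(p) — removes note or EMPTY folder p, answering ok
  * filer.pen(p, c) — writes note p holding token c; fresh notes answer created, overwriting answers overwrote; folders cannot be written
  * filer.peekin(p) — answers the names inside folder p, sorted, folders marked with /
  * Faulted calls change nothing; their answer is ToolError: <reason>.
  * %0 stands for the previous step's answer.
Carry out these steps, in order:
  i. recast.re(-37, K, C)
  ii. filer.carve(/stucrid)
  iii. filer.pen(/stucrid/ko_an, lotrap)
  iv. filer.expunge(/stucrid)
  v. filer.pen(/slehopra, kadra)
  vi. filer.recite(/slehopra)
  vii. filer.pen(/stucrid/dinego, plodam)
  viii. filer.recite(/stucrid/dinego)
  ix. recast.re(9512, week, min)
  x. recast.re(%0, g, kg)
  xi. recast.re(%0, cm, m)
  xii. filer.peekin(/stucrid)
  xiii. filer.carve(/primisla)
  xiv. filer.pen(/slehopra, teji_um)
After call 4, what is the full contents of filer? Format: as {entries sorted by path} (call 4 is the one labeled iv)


Answer: {stucrid/, stucrid/ko_an=lotrap}

Derivation:
// recast.re(v=-37, u_from=K, u_to=C) -> -6203/20
// filer.carve(p=/stucrid) -> ok
// filer.pen(p=/stucrid/ko_an, c=lotrap) -> created
// filer.expunge(p=/stucrid) -> ToolError: not empty
// filer.pen(p=/slehopra, c=kadra) -> created
// filer.recite(p=/slehopra) -> kadra
// filer.pen(p=/stucrid/dinego, c=plodam) -> created
// filer.recite(p=/stucrid/dinego) -> plodam
// recast.re(v=9512, u_from=week, u_to=min) -> 95880960
// recast.re(v=%0, u_from=g, u_to=kg) -> 2397024/25
// recast.re(v=%0, u_from=cm, u_to=m) -> 599256/625
// filer.peekin(p=/stucrid) -> [dinego, ko_an]
// filer.carve(p=/primisla) -> ok
// filer.pen(p=/slehopra, c=teji_um) -> overwrote


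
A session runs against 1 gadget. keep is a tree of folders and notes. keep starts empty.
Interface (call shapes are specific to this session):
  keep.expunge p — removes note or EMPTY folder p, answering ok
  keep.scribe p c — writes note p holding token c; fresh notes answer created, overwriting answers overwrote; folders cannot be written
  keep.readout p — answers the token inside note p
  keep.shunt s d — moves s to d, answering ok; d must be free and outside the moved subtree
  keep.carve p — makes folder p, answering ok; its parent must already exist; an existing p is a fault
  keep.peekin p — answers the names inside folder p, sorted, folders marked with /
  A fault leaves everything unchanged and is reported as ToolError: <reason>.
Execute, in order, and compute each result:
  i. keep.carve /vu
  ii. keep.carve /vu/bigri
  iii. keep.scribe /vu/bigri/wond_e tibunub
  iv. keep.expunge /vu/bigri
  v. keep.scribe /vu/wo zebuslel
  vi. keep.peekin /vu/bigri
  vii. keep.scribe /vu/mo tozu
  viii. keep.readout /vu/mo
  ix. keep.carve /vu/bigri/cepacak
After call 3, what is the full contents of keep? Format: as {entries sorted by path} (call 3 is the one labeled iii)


Answer: {vu/, vu/bigri/, vu/bigri/wond_e=tibunub}

Derivation:
Invoking keep.carve(p=/vu), → ok.
I run keep.carve(p=/vu/bigri), → ok.
Calling keep.scribe(p=/vu/bigri/wond_e, c=tibunub), and get created.
I use keep.expunge(p=/vu/bigri), and get ToolError: not empty.
I use keep.scribe(p=/vu/wo, c=zebuslel), and observe created.
I try keep.peekin(p=/vu/bigri): [wond_e].
I call keep.scribe(p=/vu/mo, c=tozu), which returns created.
I try keep.readout(p=/vu/mo), which returns tozu.
I call keep.carve(p=/vu/bigri/cepacak), yielding ok.


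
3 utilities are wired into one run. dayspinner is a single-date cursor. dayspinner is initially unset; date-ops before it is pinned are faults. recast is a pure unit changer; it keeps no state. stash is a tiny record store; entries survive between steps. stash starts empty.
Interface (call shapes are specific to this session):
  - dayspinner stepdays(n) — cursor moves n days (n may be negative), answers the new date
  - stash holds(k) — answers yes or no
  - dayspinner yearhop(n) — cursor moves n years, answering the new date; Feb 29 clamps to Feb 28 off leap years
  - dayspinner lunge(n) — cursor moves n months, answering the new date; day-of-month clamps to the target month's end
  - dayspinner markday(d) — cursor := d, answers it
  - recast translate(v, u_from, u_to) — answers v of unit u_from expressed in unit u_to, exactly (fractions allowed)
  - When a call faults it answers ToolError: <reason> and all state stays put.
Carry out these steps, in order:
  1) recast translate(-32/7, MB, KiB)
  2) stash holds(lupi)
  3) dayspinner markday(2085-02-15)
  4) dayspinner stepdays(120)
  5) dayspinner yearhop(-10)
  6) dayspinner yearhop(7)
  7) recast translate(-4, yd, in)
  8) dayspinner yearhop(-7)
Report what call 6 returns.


Answer: 2082-06-15

Derivation:
! recast translate(-32/7, MB, KiB) ~> -31250/7
! stash holds(lupi) ~> no
! dayspinner markday(2085-02-15) ~> 2085-02-15
! dayspinner stepdays(120) ~> 2085-06-15
! dayspinner yearhop(-10) ~> 2075-06-15
! dayspinner yearhop(7) ~> 2082-06-15
! recast translate(-4, yd, in) ~> -144
! dayspinner yearhop(-7) ~> 2075-06-15


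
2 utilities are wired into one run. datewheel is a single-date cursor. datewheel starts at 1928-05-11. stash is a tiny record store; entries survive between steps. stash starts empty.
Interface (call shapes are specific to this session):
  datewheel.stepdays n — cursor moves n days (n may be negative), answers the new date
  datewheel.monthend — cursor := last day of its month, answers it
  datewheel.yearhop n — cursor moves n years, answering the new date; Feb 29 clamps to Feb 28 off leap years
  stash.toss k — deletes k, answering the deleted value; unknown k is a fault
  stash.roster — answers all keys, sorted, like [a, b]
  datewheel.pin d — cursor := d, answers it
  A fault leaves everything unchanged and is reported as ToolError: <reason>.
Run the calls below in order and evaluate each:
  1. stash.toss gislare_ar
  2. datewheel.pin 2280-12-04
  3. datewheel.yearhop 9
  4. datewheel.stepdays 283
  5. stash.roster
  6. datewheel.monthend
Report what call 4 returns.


Answer: 2290-09-13

Derivation:
CALL toss[k→gislare_ar]
RET  ToolError: no such key gislare_ar
CALL pin[d→2280-12-04]
RET  2280-12-04
CALL yearhop[n→9]
RET  2289-12-04
CALL stepdays[n→283]
RET  2290-09-13
CALL roster[]
RET  []
CALL monthend[]
RET  2290-09-30


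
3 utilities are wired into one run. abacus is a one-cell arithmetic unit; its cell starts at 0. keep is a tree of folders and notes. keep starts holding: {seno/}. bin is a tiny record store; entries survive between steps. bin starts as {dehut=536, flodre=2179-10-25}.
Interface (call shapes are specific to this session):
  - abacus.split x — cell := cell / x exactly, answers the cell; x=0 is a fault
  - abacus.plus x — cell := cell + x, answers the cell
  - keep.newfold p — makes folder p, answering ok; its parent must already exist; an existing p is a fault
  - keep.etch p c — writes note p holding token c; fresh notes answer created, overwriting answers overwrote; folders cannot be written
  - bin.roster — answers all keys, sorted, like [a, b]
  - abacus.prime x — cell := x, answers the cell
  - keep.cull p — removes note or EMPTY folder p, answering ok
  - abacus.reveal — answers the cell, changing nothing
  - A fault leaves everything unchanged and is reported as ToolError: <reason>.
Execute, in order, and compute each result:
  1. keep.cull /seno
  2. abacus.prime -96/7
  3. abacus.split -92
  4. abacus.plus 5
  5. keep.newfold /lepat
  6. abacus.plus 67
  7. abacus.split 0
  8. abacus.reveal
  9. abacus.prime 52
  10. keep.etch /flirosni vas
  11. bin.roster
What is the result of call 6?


Act: keep.cull[p='/seno']
Obs: ok
Act: abacus.prime[x='-96/7']
Obs: -96/7
Act: abacus.split[x='-92']
Obs: 24/161
Act: abacus.plus[x='5']
Obs: 829/161
Act: keep.newfold[p='/lepat']
Obs: ok
Act: abacus.plus[x='67']
Obs: 11616/161
Act: abacus.split[x='0']
Obs: ToolError: division by zero
Act: abacus.reveal[]
Obs: 11616/161
Act: abacus.prime[x='52']
Obs: 52
Act: keep.etch[p='/flirosni'; c='vas']
Obs: created
Act: bin.roster[]
Obs: [dehut, flodre]

Answer: 11616/161


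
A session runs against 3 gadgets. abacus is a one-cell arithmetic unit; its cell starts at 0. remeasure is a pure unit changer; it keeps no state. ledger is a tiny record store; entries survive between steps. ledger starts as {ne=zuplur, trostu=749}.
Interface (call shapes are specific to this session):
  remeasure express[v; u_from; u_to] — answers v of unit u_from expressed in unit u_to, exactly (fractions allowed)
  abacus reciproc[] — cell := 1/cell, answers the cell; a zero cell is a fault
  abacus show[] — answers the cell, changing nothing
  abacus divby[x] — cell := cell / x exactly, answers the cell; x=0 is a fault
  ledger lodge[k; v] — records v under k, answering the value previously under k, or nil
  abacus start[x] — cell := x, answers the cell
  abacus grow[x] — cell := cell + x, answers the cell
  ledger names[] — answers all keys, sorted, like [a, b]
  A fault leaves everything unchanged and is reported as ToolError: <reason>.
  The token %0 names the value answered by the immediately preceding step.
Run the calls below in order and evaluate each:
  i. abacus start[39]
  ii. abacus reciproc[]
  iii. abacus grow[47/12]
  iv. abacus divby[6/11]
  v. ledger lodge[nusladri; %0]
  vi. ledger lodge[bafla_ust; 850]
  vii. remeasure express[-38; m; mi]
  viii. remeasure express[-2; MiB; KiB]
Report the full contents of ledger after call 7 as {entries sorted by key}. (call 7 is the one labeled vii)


// abacus start(x='39') == 39
// abacus reciproc() == 1/39
// abacus grow(x='47/12') == 205/52
// abacus divby(x='6/11') == 2255/312
// ledger lodge(k='nusladri', v='%0') == nil
// ledger lodge(k='bafla_ust', v='850') == nil
// remeasure express(v='-38', u_from='m', u_to='mi') == -2375/100584
// remeasure express(v='-2', u_from='MiB', u_to='KiB') == -2048

Answer: {bafla_ust=850, ne=zuplur, nusladri=2255/312, trostu=749}


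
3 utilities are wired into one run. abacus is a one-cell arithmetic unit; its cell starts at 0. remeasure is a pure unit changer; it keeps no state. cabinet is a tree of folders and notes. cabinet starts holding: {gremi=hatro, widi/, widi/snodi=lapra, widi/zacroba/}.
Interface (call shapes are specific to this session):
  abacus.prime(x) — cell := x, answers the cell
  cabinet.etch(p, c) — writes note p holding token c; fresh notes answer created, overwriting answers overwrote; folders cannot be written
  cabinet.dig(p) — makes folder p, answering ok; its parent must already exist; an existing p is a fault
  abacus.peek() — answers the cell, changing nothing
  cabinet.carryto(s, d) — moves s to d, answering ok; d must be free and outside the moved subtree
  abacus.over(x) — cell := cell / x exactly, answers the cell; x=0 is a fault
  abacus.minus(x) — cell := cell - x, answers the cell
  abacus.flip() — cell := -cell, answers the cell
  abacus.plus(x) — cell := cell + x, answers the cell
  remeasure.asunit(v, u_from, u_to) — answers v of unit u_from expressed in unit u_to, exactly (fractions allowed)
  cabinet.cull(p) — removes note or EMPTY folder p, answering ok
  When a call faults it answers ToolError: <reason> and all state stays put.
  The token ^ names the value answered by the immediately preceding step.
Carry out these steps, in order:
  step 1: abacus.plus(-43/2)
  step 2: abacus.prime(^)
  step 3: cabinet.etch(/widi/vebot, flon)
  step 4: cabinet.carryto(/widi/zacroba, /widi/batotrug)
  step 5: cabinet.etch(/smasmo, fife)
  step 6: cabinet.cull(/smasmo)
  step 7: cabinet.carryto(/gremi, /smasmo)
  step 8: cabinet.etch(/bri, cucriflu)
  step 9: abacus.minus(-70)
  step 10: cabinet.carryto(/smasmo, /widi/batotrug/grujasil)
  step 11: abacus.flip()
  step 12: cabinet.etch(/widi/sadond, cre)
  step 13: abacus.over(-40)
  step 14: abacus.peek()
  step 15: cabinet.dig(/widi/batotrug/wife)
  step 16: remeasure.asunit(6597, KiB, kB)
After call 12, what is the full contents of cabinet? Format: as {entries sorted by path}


Answer: {bri=cucriflu, widi/, widi/batotrug/, widi/batotrug/grujasil=hatro, widi/sadond=cre, widi/snodi=lapra, widi/vebot=flon}

Derivation:
# 1. abacus.plus(x=-43/2) == -43/2
# 2. abacus.prime(x=^) == -43/2
# 3. cabinet.etch(p=/widi/vebot, c=flon) == created
# 4. cabinet.carryto(s=/widi/zacroba, d=/widi/batotrug) == ok
# 5. cabinet.etch(p=/smasmo, c=fife) == created
# 6. cabinet.cull(p=/smasmo) == ok
# 7. cabinet.carryto(s=/gremi, d=/smasmo) == ok
# 8. cabinet.etch(p=/bri, c=cucriflu) == created
# 9. abacus.minus(x=-70) == 97/2
# 10. cabinet.carryto(s=/smasmo, d=/widi/batotrug/grujasil) == ok
# 11. abacus.flip() == -97/2
# 12. cabinet.etch(p=/widi/sadond, c=cre) == created
# 13. abacus.over(x=-40) == 97/80
# 14. abacus.peek() == 97/80
# 15. cabinet.dig(p=/widi/batotrug/wife) == ok
# 16. remeasure.asunit(v=6597, u_from=KiB, u_to=kB) == 844416/125


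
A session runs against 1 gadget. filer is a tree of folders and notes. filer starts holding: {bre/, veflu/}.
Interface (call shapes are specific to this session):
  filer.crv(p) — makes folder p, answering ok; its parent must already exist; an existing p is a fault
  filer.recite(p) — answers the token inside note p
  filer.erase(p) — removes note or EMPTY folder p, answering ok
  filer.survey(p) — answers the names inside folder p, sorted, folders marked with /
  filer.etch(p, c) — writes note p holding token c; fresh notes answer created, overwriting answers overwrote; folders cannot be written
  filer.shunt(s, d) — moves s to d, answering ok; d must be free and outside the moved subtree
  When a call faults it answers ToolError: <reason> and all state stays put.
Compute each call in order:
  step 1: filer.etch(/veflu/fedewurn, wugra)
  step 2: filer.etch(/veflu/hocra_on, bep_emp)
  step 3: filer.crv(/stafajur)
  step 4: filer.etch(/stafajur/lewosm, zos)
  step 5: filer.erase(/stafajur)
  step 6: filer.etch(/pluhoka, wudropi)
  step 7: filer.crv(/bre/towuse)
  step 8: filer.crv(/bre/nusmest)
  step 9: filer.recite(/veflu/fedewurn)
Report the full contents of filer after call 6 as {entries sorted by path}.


> filer.etch p='/veflu/fedewurn' c='wugra'
:: created
> filer.etch p='/veflu/hocra_on' c='bep_emp'
:: created
> filer.crv p='/stafajur'
:: ok
> filer.etch p='/stafajur/lewosm' c='zos'
:: created
> filer.erase p='/stafajur'
:: ToolError: not empty
> filer.etch p='/pluhoka' c='wudropi'
:: created
> filer.crv p='/bre/towuse'
:: ok
> filer.crv p='/bre/nusmest'
:: ok
> filer.recite p='/veflu/fedewurn'
:: wugra

Answer: {bre/, pluhoka=wudropi, stafajur/, stafajur/lewosm=zos, veflu/, veflu/fedewurn=wugra, veflu/hocra_on=bep_emp}


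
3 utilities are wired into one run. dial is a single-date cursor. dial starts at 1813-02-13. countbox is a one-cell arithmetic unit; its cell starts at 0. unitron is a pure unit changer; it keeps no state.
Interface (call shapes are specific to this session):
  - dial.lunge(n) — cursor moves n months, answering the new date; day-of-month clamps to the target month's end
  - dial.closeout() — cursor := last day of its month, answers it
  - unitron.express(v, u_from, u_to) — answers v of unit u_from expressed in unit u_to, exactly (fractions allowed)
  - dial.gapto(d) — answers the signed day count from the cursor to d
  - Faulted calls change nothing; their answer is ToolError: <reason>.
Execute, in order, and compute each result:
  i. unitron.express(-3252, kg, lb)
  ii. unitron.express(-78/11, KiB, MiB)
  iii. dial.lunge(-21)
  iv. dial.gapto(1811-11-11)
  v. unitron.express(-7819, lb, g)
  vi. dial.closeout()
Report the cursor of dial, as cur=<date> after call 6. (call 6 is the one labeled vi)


;; 1. express(-3252, kg, lb) ~> -325200000000/45359237
;; 2. express(-78/11, KiB, MiB) ~> -39/5632
;; 3. lunge(-21) ~> 1811-05-13
;; 4. gapto(1811-11-11) ~> 182
;; 5. express(-7819, lb, g) ~> -354663874103/100000
;; 6. closeout() ~> 1811-05-31

Answer: cur=1811-05-31


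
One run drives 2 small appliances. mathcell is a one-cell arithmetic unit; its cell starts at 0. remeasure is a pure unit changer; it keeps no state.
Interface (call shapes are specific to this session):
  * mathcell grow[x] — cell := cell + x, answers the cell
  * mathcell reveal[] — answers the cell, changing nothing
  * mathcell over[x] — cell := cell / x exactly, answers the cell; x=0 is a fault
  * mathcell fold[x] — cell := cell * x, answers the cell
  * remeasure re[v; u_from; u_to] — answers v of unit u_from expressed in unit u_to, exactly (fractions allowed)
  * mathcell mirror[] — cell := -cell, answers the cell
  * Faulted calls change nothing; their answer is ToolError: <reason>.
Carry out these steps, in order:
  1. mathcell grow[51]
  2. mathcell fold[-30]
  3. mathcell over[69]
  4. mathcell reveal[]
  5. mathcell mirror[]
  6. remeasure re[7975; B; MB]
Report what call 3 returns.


Answer: -510/23

Derivation:
~$ mathcell grow x='51'
  51
~$ mathcell fold x='-30'
  -1530
~$ mathcell over x='69'
  -510/23
~$ mathcell reveal
  -510/23
~$ mathcell mirror
  510/23
~$ remeasure re v='7975' u_from='B' u_to='MB'
  319/40000


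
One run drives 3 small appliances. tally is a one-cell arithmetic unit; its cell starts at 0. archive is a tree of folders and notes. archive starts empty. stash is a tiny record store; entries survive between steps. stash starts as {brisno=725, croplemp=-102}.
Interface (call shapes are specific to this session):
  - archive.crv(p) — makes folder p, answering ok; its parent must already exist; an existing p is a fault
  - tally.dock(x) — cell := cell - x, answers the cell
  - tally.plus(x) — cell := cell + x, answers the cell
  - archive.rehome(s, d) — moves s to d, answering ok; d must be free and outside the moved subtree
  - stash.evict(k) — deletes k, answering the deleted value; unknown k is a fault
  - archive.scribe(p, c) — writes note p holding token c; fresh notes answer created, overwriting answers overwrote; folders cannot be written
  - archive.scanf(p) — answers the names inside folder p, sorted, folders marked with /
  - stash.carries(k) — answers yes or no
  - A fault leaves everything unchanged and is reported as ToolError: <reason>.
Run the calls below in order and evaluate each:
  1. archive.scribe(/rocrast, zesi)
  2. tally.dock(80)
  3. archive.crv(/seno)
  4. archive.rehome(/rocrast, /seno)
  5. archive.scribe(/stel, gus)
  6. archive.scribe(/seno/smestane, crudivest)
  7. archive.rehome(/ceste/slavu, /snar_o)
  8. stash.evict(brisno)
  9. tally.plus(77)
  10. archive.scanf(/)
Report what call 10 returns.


Next I call archive.scribe on /rocrast, zesi: created.
Then tally.dock on 80, and get -80.
Next I call archive.crv on /seno: ok.
I call archive.rehome on /rocrast, /seno, yielding ToolError: exists.
I call archive.scribe on /stel, gus, yielding created.
Now I run archive.scribe on /seno/smestane, crudivest, which returns created.
Now I run archive.rehome on /ceste/slavu, /snar_o, and get ToolError: not found.
I use stash.evict on brisno, and observe 725.
I try tally.plus on 77, → -3.
Then archive.scanf on /, and see [rocrast, seno/, stel].

Answer: [rocrast, seno/, stel]


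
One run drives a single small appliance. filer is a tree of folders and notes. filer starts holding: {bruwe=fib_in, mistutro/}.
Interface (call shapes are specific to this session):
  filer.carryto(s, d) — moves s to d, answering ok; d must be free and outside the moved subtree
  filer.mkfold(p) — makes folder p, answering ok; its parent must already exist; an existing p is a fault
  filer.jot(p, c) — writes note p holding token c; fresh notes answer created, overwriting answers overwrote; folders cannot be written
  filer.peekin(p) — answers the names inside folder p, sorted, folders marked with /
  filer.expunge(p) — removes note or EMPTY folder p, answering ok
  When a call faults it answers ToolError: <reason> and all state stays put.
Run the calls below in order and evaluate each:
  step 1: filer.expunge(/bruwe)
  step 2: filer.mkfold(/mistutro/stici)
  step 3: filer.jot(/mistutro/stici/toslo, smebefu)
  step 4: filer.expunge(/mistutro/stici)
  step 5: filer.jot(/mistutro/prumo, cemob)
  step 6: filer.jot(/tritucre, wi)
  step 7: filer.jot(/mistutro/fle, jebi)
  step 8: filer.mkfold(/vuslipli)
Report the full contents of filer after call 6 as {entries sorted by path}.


Answer: {mistutro/, mistutro/prumo=cemob, mistutro/stici/, mistutro/stici/toslo=smebefu, tritucre=wi}

Derivation:
I try filer.expunge passing p→/bruwe: ok.
Now I run filer.mkfold passing p→/mistutro/stici, which returns ok.
Invoking filer.jot passing p→/mistutro/stici/toslo, c→smebefu, yielding created.
Calling filer.expunge passing p→/mistutro/stici: ToolError: not empty.
Now I run filer.jot passing p→/mistutro/prumo, c→cemob, and observe created.
I try filer.jot passing p→/tritucre, c→wi, and observe created.
I try filer.jot passing p→/mistutro/fle, c→jebi, giving created.
Calling filer.mkfold passing p→/vuslipli, yielding ok.


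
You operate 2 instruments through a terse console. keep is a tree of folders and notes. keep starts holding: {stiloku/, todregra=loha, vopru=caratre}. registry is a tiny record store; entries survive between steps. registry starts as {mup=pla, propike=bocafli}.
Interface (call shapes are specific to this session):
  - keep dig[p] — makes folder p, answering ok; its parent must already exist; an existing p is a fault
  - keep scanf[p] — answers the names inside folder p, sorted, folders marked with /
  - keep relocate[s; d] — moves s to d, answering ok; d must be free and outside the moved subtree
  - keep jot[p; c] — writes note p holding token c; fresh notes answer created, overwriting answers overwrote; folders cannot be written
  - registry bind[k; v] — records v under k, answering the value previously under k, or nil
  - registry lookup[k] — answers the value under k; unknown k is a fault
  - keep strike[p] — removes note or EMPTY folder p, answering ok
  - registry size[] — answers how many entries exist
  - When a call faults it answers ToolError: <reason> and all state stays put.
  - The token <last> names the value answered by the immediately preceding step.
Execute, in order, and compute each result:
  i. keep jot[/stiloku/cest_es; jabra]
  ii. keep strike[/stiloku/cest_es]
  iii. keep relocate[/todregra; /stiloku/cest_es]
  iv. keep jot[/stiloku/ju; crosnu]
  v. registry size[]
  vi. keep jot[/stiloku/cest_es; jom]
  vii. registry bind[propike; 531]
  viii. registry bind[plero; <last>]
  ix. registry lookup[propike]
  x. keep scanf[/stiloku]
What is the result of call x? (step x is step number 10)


I run keep jot passing p='/stiloku/cest_es', c='jabra', → created.
Then keep strike passing p='/stiloku/cest_es', and observe ok.
I invoke keep relocate passing s='/todregra', d='/stiloku/cest_es', and see ok.
I try keep jot passing p='/stiloku/ju', c='crosnu', giving created.
Using registry size(), — result: 2.
Then keep jot passing p='/stiloku/cest_es', c='jom', — result: overwrote.
Now I run registry bind passing k='propike', v='531', and get bocafli.
I invoke registry bind passing k='plero', v='<last>', giving nil.
I call registry lookup passing k='propike': 531.
Using keep scanf passing p='/stiloku', and observe [cest_es, ju].

Answer: [cest_es, ju]


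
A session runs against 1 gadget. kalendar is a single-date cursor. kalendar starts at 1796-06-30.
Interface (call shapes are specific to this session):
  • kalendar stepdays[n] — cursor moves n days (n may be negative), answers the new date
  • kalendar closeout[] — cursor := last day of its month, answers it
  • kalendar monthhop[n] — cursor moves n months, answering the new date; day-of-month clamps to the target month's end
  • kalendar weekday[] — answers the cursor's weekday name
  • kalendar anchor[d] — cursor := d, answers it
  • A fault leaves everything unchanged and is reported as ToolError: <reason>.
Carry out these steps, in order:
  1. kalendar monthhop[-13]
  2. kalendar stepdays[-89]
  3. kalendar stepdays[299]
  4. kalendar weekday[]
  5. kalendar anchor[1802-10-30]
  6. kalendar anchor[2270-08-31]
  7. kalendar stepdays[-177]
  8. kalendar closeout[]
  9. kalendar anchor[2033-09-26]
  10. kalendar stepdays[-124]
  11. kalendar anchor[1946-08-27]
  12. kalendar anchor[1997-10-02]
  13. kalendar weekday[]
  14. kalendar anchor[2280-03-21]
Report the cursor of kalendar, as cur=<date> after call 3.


Next I call kalendar monthhop using n→-13, yielding 1795-05-30.
I use kalendar stepdays using n→-89, and get 1795-03-02.
I invoke kalendar stepdays using n→299, and observe 1795-12-26.
I run kalendar weekday(), and see Saturday.
Now I run kalendar anchor using d→1802-10-30, and get 1802-10-30.
Calling kalendar anchor using d→2270-08-31, which returns 2270-08-31.
I call kalendar stepdays using n→-177, which returns 2270-03-07.
Invoking kalendar closeout(): 2270-03-31.
Using kalendar anchor using d→2033-09-26, which returns 2033-09-26.
I use kalendar stepdays using n→-124, and get 2033-05-25.
I run kalendar anchor using d→1946-08-27, — result: 1946-08-27.
I run kalendar anchor using d→1997-10-02: 1997-10-02.
Now I run kalendar weekday, yielding Thursday.
Using kalendar anchor using d→2280-03-21, and get 2280-03-21.

Answer: cur=1795-12-26


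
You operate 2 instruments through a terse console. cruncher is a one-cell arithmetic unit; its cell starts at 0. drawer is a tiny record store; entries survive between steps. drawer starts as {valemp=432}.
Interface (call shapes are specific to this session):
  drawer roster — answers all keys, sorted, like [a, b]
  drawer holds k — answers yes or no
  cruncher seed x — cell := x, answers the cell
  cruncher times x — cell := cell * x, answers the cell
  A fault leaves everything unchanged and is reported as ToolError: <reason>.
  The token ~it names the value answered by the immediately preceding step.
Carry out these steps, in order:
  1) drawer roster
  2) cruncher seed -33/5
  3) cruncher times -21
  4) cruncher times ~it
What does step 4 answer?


Step: drawer roster[]
Result: [valemp]
Step: cruncher seed[x=-33/5]
Result: -33/5
Step: cruncher times[x=-21]
Result: 693/5
Step: cruncher times[x=~it]
Result: 480249/25

Answer: 480249/25


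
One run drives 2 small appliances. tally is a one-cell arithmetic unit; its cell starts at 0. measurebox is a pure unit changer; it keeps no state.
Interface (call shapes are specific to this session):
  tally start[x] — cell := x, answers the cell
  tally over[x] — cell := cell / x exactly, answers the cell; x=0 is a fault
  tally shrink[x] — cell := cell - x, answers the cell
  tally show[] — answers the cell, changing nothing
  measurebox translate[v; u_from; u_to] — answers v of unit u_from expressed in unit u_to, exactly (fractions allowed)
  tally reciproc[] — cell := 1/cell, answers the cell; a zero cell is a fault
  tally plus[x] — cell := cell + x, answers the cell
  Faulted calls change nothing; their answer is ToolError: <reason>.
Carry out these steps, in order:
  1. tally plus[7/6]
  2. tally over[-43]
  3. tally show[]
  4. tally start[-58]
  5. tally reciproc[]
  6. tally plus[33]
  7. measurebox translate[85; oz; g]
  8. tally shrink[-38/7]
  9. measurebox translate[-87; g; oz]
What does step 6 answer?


% 1. tally plus(x='7/6') ~> 7/6
% 2. tally over(x='-43') ~> -7/258
% 3. tally show() ~> -7/258
% 4. tally start(x='-58') ~> -58
% 5. tally reciproc() ~> -1/58
% 6. tally plus(x='33') ~> 1913/58
% 7. measurebox translate(v='85', u_from='oz', u_to='g') ~> 771107029/320000
% 8. tally shrink(x='-38/7') ~> 15595/406
% 9. measurebox translate(v='-87', u_from='g', u_to='oz') ~> -139200000/45359237

Answer: 1913/58


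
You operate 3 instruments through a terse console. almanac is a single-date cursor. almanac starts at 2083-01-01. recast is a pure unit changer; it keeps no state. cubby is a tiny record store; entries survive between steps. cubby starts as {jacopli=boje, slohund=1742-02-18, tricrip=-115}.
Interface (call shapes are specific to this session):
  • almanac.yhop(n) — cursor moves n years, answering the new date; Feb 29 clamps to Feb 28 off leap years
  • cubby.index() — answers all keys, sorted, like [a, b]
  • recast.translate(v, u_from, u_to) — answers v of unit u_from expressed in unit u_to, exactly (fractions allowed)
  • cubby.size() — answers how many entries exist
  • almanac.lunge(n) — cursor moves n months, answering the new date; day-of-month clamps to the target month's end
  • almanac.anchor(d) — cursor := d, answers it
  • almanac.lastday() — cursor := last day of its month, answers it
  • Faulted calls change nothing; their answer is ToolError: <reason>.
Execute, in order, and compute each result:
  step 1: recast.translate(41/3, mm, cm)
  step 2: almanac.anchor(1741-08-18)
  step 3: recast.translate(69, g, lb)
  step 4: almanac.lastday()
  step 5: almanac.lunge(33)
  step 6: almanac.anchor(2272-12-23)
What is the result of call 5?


Answer: 1744-05-31

Derivation:
-- translate(v: 41/3, u_from: mm, u_to: cm) -> 41/30
-- anchor(d: 1741-08-18) -> 1741-08-18
-- translate(v: 69, u_from: g, u_to: lb) -> 6900000/45359237
-- lastday() -> 1741-08-31
-- lunge(n: 33) -> 1744-05-31
-- anchor(d: 2272-12-23) -> 2272-12-23


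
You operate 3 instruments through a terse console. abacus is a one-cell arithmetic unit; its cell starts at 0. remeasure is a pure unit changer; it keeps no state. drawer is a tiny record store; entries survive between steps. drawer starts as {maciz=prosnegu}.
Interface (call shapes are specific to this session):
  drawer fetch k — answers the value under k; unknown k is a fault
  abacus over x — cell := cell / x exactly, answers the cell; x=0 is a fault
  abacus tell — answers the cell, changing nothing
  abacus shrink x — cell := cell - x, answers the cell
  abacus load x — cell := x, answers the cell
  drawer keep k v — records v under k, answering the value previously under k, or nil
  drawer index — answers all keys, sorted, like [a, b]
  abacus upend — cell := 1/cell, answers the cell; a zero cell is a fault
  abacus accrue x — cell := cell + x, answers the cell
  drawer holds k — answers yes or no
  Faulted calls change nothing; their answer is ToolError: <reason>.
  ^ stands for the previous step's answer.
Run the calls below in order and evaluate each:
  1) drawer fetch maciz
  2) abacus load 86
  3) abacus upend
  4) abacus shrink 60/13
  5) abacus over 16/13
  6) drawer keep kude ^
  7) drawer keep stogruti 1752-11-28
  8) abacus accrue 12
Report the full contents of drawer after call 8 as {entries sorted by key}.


Answer: {kude=-5147/1376, maciz=prosnegu, stogruti=1752-11-28}

Derivation:
! drawer fetch(k=maciz) : prosnegu
! abacus load(x=86) : 86
! abacus upend() : 1/86
! abacus shrink(x=60/13) : -5147/1118
! abacus over(x=16/13) : -5147/1376
! drawer keep(k=kude, v=^) : nil
! drawer keep(k=stogruti, v=1752-11-28) : nil
! abacus accrue(x=12) : 11365/1376


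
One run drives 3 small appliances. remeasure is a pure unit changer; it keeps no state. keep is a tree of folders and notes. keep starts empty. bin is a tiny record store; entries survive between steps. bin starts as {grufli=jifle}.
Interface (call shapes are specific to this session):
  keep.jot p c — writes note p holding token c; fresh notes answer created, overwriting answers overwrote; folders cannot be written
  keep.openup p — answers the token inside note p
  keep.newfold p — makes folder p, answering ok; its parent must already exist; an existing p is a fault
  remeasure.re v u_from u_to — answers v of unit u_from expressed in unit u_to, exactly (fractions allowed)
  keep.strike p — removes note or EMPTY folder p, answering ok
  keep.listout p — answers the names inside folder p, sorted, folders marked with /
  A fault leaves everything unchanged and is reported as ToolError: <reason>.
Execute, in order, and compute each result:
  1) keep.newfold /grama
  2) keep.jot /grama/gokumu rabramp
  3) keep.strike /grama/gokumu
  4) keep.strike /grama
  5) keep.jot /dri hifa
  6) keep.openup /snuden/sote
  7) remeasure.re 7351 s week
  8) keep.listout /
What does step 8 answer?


-- keep.newfold(p=/grama) ~> ok
-- keep.jot(p=/grama/gokumu, c=rabramp) ~> created
-- keep.strike(p=/grama/gokumu) ~> ok
-- keep.strike(p=/grama) ~> ok
-- keep.jot(p=/dri, c=hifa) ~> created
-- keep.openup(p=/snuden/sote) ~> ToolError: not found
-- remeasure.re(v=7351, u_from=s, u_to=week) ~> 7351/604800
-- keep.listout(p=/) ~> [dri]

Answer: [dri]


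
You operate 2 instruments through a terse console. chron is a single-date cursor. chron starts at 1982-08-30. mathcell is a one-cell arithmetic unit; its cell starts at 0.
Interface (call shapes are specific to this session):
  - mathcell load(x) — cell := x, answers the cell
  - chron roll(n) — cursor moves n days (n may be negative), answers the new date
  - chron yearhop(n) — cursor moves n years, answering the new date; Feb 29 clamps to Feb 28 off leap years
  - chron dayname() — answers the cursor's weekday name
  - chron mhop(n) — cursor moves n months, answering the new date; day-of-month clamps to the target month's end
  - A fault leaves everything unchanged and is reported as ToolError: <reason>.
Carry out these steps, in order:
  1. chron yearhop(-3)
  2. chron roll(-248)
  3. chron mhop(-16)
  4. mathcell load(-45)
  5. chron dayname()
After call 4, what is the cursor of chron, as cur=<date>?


Answer: cur=1977-08-25

Derivation:
// 1. chron yearhop(n=-3) ~> 1979-08-30
// 2. chron roll(n=-248) ~> 1978-12-25
// 3. chron mhop(n=-16) ~> 1977-08-25
// 4. mathcell load(x=-45) ~> -45
// 5. chron dayname() ~> Thursday


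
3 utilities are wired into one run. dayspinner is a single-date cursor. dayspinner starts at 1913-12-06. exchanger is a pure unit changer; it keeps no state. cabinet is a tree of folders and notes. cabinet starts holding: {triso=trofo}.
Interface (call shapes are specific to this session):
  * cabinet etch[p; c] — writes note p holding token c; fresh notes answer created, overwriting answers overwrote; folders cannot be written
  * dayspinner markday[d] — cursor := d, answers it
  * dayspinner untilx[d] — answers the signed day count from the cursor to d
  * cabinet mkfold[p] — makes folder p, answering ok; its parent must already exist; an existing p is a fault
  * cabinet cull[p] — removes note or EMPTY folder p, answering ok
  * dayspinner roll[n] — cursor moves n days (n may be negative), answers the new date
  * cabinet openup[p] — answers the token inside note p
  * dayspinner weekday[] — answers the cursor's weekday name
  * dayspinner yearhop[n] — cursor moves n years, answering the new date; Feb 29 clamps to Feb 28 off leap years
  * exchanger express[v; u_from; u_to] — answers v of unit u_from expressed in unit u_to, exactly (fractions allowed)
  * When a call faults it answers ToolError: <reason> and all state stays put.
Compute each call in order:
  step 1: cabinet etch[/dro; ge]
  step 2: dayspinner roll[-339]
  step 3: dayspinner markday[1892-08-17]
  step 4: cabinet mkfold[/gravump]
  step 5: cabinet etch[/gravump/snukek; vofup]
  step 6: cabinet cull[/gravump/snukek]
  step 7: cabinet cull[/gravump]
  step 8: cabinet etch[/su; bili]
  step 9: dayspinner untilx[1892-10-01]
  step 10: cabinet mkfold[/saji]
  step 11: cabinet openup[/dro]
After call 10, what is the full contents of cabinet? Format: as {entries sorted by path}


Act: cabinet etch[p: /dro; c: ge]
Obs: created
Act: dayspinner roll[n: -339]
Obs: 1913-01-01
Act: dayspinner markday[d: 1892-08-17]
Obs: 1892-08-17
Act: cabinet mkfold[p: /gravump]
Obs: ok
Act: cabinet etch[p: /gravump/snukek; c: vofup]
Obs: created
Act: cabinet cull[p: /gravump/snukek]
Obs: ok
Act: cabinet cull[p: /gravump]
Obs: ok
Act: cabinet etch[p: /su; c: bili]
Obs: created
Act: dayspinner untilx[d: 1892-10-01]
Obs: 45
Act: cabinet mkfold[p: /saji]
Obs: ok
Act: cabinet openup[p: /dro]
Obs: ge

Answer: {dro=ge, saji/, su=bili, triso=trofo}


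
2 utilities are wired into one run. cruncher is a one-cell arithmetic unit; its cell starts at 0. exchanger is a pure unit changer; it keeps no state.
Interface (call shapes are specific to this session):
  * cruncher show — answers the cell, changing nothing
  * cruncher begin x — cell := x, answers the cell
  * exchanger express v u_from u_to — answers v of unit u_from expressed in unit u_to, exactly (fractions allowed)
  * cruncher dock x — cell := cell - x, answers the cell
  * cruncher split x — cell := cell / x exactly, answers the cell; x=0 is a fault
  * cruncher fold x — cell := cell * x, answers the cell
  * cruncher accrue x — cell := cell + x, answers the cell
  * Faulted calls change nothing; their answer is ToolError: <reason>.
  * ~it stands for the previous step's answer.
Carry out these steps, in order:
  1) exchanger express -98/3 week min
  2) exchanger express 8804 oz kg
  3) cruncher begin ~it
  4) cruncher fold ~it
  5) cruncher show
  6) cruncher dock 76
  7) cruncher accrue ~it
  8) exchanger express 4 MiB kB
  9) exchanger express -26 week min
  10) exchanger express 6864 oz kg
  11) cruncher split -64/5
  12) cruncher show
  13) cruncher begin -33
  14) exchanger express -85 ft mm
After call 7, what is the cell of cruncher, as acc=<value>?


Answer: acc=9955003128253056725769/80000000000000000

Derivation:
I try exchanger express(v: -98/3, u_from: week, u_to: min), and get -329280.
Then exchanger express(v: 8804, u_from: oz, u_to: kg), and get 99835680637/400000000.
Invoking cruncher begin(x: ~it), — result: 99835680637/400000000.
I use cruncher fold(x: ~it): 9967163128253056725769/160000000000000000.
I use cruncher show, and get 9967163128253056725769/160000000000000000.
I run cruncher dock(x: 76): 9955003128253056725769/160000000000000000.
Then cruncher accrue(x: ~it), and observe 9955003128253056725769/80000000000000000.
Using exchanger express(v: 4, u_from: MiB, u_to: kB), and observe 524288/125.
Now I run exchanger express(v: -26, u_from: week, u_to: min), and observe -262080.
Then exchanger express(v: 6864, u_from: oz, u_to: kg), and see 19459112673/100000000.
I try cruncher split(x: -64/5), which returns -9955003128253056725769/1024000000000000000.
Using cruncher show(), yielding -9955003128253056725769/1024000000000000000.
Using cruncher begin(x: -33), yielding -33.
Using exchanger express(v: -85, u_from: ft, u_to: mm), giving -25908.
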